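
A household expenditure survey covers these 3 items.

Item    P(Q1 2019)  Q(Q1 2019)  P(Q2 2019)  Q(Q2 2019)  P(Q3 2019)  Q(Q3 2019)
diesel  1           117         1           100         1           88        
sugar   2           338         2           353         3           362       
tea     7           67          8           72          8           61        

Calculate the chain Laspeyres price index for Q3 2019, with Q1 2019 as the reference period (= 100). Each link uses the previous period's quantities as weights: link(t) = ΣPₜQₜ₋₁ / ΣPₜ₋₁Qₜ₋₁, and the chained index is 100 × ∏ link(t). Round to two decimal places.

Link Q1 2019→Q2 2019:
ΣP(Q2 2019)Q(Q1 2019) = 1×117 + 2×338 + 8×67 = 117 + 676 + 536 = 1329
ΣP(Q1 2019)Q(Q1 2019) = 1×117 + 2×338 + 7×67 = 117 + 676 + 469 = 1262
link = 1329/1262 = 1.053090
Link Q2 2019→Q3 2019:
ΣP(Q3 2019)Q(Q2 2019) = 1×100 + 3×353 + 8×72 = 100 + 1059 + 576 = 1735
ΣP(Q2 2019)Q(Q2 2019) = 1×100 + 2×353 + 8×72 = 100 + 706 + 576 = 1382
link = 1735/1382 = 1.255427
Chained index = 100 × 1.053090 × 1.255427 = 132.2078

132.21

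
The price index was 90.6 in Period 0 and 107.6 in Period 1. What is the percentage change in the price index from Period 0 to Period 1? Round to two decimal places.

Change = (107.6 − 90.6) / 90.6 × 100
       = 17.0 / 90.6 × 100 = 18.7638%

18.76%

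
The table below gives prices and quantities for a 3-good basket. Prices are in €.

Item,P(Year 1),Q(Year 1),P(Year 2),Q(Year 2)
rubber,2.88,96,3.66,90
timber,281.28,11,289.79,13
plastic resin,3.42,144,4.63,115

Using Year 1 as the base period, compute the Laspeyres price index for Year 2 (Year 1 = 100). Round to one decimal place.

108.9

Laspeyres price index uses base-period quantities as weights.
ΣP(Year 2)·Q(Year 1) = 3.66×96 + 289.79×11 + 4.63×144 = 351.36 + 3187.69 + 666.72 = 4205.77
ΣP(Year 1)·Q(Year 1) = 2.88×96 + 281.28×11 + 3.42×144 = 276.48 + 3094.08 + 492.48 = 3863.04
Index = 4205.77 / 3863.04 × 100 = 108.8720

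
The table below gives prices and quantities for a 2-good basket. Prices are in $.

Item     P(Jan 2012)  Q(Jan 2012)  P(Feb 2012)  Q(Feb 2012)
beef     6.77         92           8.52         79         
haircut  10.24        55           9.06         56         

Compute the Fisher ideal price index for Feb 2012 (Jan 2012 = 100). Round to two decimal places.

107.30

Laspeyres component (base-period weights):
ΣP(Feb 2012)Q(Jan 2012) = 8.52×92 + 9.06×55 = 783.84 + 498.3 = 1282.14
ΣP(Jan 2012)Q(Jan 2012) = 6.77×92 + 10.24×55 = 622.84 + 563.2 = 1186.04
L = 1282.14 / 1186.04 × 100 = 108.1026
Paasche component (current-period weights):
ΣP(Feb 2012)Q(Feb 2012) = 8.52×79 + 9.06×56 = 673.08 + 507.36 = 1180.44
ΣP(Jan 2012)Q(Feb 2012) = 6.77×79 + 10.24×56 = 534.83 + 573.44 = 1108.27
P = 1180.44 / 1108.27 × 100 = 106.5120
Fisher = √(L × P) = √(108.1026 × 106.5120) = 107.3043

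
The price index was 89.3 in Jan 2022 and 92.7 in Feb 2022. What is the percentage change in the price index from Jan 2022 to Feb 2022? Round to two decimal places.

3.81%

Change = (92.7 − 89.3) / 89.3 × 100
       = 3.4 / 89.3 × 100 = 3.8074%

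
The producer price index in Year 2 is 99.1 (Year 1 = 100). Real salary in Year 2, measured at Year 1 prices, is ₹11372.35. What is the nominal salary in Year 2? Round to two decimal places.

11270.00

Nominal = Real × (Index/100) = 11372.35 × (99.1/100)
        = 11372.35 × 0.991 = 11269.9988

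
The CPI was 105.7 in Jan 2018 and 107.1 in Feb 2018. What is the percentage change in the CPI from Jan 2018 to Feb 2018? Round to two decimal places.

1.32%

Change = (107.1 − 105.7) / 105.7 × 100
       = 1.4 / 105.7 × 100 = 1.3245%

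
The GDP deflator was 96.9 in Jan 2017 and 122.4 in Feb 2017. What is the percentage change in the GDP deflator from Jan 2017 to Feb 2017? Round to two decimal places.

26.32%

Change = (122.4 − 96.9) / 96.9 × 100
       = 25.5 / 96.9 × 100 = 26.3158%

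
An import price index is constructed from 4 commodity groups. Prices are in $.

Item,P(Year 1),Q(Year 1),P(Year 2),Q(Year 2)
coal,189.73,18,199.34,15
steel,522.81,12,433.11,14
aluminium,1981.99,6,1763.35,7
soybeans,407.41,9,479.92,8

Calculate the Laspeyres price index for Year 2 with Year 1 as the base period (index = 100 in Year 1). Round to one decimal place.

Laspeyres price index uses base-period quantities as weights.
ΣP(Year 2)·Q(Year 1) = 199.34×18 + 433.11×12 + 1763.35×6 + 479.92×9 = 3588.12 + 5197.32 + 10580.1 + 4319.28 = 23684.82
ΣP(Year 1)·Q(Year 1) = 189.73×18 + 522.81×12 + 1981.99×6 + 407.41×9 = 3415.14 + 6273.72 + 11891.94 + 3666.69 = 25247.49
Index = 23684.82 / 25247.49 × 100 = 93.8106

93.8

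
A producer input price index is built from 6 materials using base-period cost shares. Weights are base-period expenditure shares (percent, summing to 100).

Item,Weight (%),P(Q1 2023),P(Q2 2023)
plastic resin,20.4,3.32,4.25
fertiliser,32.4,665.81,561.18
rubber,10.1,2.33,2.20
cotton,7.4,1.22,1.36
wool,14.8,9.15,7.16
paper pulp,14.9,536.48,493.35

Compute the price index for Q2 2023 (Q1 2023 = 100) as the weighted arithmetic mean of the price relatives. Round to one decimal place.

96.5

plastic resin: 20.4 × (4.25/3.32) = 20.4 × 1.280120 = 26.1145
fertiliser: 32.4 × (561.18/665.81) = 32.4 × 0.842853 = 27.3084
rubber: 10.1 × (2.20/2.33) = 10.1 × 0.944206 = 9.5365
cotton: 7.4 × (1.36/1.22) = 7.4 × 1.114754 = 8.2492
wool: 14.8 × (7.16/9.15) = 14.8 × 0.782514 = 11.5812
paper pulp: 14.9 × (493.35/536.48) = 14.9 × 0.919606 = 13.7021
Index = Σ wᵢ·(p₁ᵢ/p₀ᵢ) = 26.1145 + 27.3084 + 9.5365 + 8.2492 + 11.5812 + 13.7021 = 96.4919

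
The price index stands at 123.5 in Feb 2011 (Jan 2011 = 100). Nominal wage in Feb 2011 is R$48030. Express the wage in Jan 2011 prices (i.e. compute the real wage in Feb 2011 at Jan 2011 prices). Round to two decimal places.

Real = Nominal ÷ (Index/100) = 48030 ÷ (123.5/100)
     = 48030 ÷ 1.235 = 38890.6883

38890.69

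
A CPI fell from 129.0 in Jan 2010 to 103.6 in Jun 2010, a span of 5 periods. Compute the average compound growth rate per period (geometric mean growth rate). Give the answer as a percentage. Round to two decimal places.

Growth factor = (103.6/129.0)^(1/5) = (0.803101)^(1/5) = 0.957093
Growth rate = 0.957093 − 1 = -0.042907 = -4.2907%

-4.29%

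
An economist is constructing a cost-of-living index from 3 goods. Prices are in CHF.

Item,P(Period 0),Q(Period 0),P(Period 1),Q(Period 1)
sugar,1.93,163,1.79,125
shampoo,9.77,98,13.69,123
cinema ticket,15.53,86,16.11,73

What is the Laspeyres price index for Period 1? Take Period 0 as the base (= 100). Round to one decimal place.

Laspeyres price index uses base-period quantities as weights.
ΣP(Period 1)·Q(Period 0) = 1.79×163 + 13.69×98 + 16.11×86 = 291.77 + 1341.62 + 1385.46 = 3018.85
ΣP(Period 0)·Q(Period 0) = 1.93×163 + 9.77×98 + 15.53×86 = 314.59 + 957.46 + 1335.58 = 2607.63
Index = 3018.85 / 2607.63 × 100 = 115.7699

115.8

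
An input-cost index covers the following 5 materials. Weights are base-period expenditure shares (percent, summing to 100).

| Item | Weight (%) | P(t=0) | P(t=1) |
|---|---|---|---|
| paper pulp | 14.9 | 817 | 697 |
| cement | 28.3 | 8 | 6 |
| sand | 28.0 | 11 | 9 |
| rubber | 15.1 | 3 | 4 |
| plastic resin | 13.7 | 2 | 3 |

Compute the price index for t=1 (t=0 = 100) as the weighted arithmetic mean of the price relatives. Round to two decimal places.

97.53

paper pulp: 14.9 × (697/817) = 14.9 × 0.853121 = 12.7115
cement: 28.3 × (6/8) = 28.3 × 0.750000 = 21.2250
sand: 28.0 × (9/11) = 28.0 × 0.818182 = 22.9091
rubber: 15.1 × (4/3) = 15.1 × 1.333333 = 20.1333
plastic resin: 13.7 × (3/2) = 13.7 × 1.500000 = 20.5500
Index = Σ wᵢ·(p₁ᵢ/p₀ᵢ) = 12.7115 + 21.2250 + 22.9091 + 20.1333 + 20.5500 = 97.5289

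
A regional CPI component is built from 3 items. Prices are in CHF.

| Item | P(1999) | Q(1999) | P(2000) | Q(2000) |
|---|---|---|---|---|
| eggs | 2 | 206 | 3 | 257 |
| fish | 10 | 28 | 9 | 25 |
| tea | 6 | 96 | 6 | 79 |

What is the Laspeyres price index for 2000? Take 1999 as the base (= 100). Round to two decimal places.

114.04

Laspeyres price index uses base-period quantities as weights.
ΣP(2000)·Q(1999) = 3×206 + 9×28 + 6×96 = 618 + 252 + 576 = 1446
ΣP(1999)·Q(1999) = 2×206 + 10×28 + 6×96 = 412 + 280 + 576 = 1268
Index = 1446 / 1268 × 100 = 114.0379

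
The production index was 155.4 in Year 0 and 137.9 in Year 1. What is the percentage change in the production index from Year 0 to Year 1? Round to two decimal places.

Change = (137.9 − 155.4) / 155.4 × 100
       = -17.5 / 155.4 × 100 = -11.2613%

-11.26%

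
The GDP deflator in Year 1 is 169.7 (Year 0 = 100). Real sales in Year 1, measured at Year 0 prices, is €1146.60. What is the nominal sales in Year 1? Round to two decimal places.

Nominal = Real × (Index/100) = 1146.60 × (169.7/100)
        = 1146.60 × 1.697 = 1945.7802

1945.78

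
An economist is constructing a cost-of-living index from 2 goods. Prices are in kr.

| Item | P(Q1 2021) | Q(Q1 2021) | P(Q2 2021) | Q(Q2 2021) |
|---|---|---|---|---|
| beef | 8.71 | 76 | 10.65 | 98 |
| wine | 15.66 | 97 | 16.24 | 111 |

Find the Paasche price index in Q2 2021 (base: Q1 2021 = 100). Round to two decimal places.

Paasche price index uses current-period quantities as weights.
ΣP(Q2 2021)·Q(Q2 2021) = 10.65×98 + 16.24×111 = 1043.7 + 1802.64 = 2846.34
ΣP(Q1 2021)·Q(Q2 2021) = 8.71×98 + 15.66×111 = 853.58 + 1738.26 = 2591.84
Index = 2846.34 / 2591.84 × 100 = 109.8193

109.82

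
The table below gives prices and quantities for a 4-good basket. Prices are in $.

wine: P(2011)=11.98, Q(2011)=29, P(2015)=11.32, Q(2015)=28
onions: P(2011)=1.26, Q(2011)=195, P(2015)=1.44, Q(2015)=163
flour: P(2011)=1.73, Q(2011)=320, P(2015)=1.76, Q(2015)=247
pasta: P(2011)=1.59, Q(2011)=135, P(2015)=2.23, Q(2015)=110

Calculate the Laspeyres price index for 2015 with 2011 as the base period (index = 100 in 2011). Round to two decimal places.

Laspeyres price index uses base-period quantities as weights.
ΣP(2015)·Q(2011) = 11.32×29 + 1.44×195 + 1.76×320 + 2.23×135 = 328.28 + 280.8 + 563.2 + 301.05 = 1473.33
ΣP(2011)·Q(2011) = 11.98×29 + 1.26×195 + 1.73×320 + 1.59×135 = 347.42 + 245.7 + 553.6 + 214.65 = 1361.37
Index = 1473.33 / 1361.37 × 100 = 108.2241

108.22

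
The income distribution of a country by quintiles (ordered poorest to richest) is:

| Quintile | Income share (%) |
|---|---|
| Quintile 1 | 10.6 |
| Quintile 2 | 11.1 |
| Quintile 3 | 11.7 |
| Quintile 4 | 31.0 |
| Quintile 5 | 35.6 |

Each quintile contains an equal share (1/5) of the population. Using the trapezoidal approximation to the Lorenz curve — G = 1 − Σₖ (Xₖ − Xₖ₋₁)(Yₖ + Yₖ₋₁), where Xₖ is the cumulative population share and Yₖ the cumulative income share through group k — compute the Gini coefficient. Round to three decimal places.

0.280

Cumulative income shares Yₖ: 0.1060, 0.2170, 0.3340, 0.6440, 1.0000
Σ (Xₖ−Xₖ₋₁)(Yₖ+Yₖ₋₁) = (1/5)(0.1060+0.0000) + (1/5)(0.2170+0.1060) + (1/5)(0.3340+0.2170) + (1/5)(0.6440+0.3340) + (1/5)(1.0000+0.6440)
  = 0.0212 + 0.0646 + 0.1102 + 0.1956 + 0.3288 = 0.7204
G = 1 − 0.7204 = 0.2796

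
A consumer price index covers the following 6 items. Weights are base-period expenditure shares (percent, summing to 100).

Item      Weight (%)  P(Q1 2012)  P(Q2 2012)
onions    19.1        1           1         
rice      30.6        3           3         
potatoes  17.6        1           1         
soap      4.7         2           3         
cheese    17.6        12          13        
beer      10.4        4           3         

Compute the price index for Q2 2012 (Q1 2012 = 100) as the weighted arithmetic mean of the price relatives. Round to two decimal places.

101.22

onions: 19.1 × (1/1) = 19.1 × 1.000000 = 19.1000
rice: 30.6 × (3/3) = 30.6 × 1.000000 = 30.6000
potatoes: 17.6 × (1/1) = 17.6 × 1.000000 = 17.6000
soap: 4.7 × (3/2) = 4.7 × 1.500000 = 7.0500
cheese: 17.6 × (13/12) = 17.6 × 1.083333 = 19.0667
beer: 10.4 × (3/4) = 10.4 × 0.750000 = 7.8000
Index = Σ wᵢ·(p₁ᵢ/p₀ᵢ) = 19.1000 + 30.6000 + 17.6000 + 7.0500 + 19.0667 + 7.8000 = 101.2167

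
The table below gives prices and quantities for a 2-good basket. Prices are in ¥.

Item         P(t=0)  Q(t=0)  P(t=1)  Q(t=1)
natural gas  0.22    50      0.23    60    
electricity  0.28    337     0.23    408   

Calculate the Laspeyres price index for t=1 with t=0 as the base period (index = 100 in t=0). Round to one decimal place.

Laspeyres price index uses base-period quantities as weights.
ΣP(t=1)·Q(t=0) = 0.23×50 + 0.23×337 = 11.5 + 77.51 = 89.01
ΣP(t=0)·Q(t=0) = 0.22×50 + 0.28×337 = 11 + 94.36 = 105.36
Index = 89.01 / 105.36 × 100 = 84.4818

84.5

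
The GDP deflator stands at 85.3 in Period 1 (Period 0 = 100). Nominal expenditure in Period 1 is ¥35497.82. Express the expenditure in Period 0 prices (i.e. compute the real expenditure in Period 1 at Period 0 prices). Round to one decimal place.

41615.3

Real = Nominal ÷ (Index/100) = 35497.82 ÷ (85.3/100)
     = 35497.82 ÷ 0.853 = 41615.2638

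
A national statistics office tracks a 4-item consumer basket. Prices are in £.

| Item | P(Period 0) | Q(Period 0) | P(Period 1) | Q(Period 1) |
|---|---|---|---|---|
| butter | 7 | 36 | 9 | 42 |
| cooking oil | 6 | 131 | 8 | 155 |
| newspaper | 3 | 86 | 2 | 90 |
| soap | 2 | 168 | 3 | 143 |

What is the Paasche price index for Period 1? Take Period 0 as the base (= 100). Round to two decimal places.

125.11

Paasche price index uses current-period quantities as weights.
ΣP(Period 1)·Q(Period 1) = 9×42 + 8×155 + 2×90 + 3×143 = 378 + 1240 + 180 + 429 = 2227
ΣP(Period 0)·Q(Period 1) = 7×42 + 6×155 + 3×90 + 2×143 = 294 + 930 + 270 + 286 = 1780
Index = 2227 / 1780 × 100 = 125.1124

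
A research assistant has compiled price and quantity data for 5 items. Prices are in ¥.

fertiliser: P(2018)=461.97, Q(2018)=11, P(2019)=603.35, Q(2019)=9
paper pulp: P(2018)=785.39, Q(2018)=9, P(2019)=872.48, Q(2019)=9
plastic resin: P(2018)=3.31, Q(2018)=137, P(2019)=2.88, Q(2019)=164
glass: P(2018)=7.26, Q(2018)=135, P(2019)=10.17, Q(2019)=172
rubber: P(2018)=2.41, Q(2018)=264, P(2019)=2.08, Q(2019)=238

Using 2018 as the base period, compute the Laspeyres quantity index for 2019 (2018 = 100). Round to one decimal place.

95.6

Laspeyres quantity index uses base-period prices as weights.
ΣP(2018)·Q(2019) = 461.97×9 + 785.39×9 + 3.31×164 + 7.26×172 + 2.41×238 = 4157.73 + 7068.51 + 542.84 + 1248.72 + 573.58 = 13591.38
ΣP(2018)·Q(2018) = 461.97×11 + 785.39×9 + 3.31×137 + 7.26×135 + 2.41×264 = 5081.67 + 7068.51 + 453.47 + 980.1 + 636.24 = 14219.99
Index = 13591.38 / 14219.99 × 100 = 95.5794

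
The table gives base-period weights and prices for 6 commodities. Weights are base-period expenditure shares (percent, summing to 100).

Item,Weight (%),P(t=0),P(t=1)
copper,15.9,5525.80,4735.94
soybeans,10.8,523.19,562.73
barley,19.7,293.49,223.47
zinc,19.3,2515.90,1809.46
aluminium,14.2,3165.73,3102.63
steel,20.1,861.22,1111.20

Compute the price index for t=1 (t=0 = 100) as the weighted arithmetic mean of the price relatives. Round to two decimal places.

93.98

copper: 15.9 × (4735.94/5525.80) = 15.9 × 0.857060 = 13.6272
soybeans: 10.8 × (562.73/523.19) = 10.8 × 1.075575 = 11.6162
barley: 19.7 × (223.47/293.49) = 19.7 × 0.761423 = 15.0000
zinc: 19.3 × (1809.46/2515.90) = 19.3 × 0.719210 = 13.8807
aluminium: 14.2 × (3102.63/3165.73) = 14.2 × 0.980068 = 13.9170
steel: 20.1 × (1111.20/861.22) = 20.1 × 1.290263 = 25.9343
Index = Σ wᵢ·(p₁ᵢ/p₀ᵢ) = 13.6272 + 11.6162 + 15.0000 + 13.8807 + 13.9170 + 25.9343 = 93.9755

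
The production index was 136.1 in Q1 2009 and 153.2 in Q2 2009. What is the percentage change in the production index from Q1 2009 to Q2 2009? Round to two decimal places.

12.56%

Change = (153.2 − 136.1) / 136.1 × 100
       = 17.1 / 136.1 × 100 = 12.5643%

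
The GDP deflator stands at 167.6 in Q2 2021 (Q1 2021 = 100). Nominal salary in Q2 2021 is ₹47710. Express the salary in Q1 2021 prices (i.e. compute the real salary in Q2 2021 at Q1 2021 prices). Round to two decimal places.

Real = Nominal ÷ (Index/100) = 47710 ÷ (167.6/100)
     = 47710 ÷ 1.676 = 28466.5871

28466.59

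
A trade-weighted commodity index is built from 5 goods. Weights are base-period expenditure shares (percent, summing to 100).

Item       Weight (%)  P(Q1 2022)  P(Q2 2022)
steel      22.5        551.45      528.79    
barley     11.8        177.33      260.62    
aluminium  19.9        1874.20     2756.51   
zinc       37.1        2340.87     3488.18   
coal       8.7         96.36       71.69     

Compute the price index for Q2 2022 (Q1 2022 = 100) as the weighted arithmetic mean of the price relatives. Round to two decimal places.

129.94

steel: 22.5 × (528.79/551.45) = 22.5 × 0.958908 = 21.5754
barley: 11.8 × (260.62/177.33) = 11.8 × 1.469689 = 17.3423
aluminium: 19.9 × (2756.51/1874.20) = 19.9 × 1.470766 = 29.2682
zinc: 37.1 × (3488.18/2340.87) = 37.1 × 1.490121 = 55.2835
coal: 8.7 × (71.69/96.36) = 8.7 × 0.743981 = 6.4726
Index = Σ wᵢ·(p₁ᵢ/p₀ᵢ) = 21.5754 + 17.3423 + 29.2682 + 55.2835 + 6.4726 = 129.9421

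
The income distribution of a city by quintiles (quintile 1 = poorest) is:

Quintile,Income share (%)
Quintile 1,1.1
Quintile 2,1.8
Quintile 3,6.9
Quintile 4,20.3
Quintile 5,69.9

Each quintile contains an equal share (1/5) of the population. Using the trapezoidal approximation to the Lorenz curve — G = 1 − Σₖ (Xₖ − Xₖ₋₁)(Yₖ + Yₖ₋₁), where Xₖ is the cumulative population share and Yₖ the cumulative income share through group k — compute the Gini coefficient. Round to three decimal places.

Cumulative income shares Yₖ: 0.0110, 0.0290, 0.0980, 0.3010, 1.0000
Σ (Xₖ−Xₖ₋₁)(Yₖ+Yₖ₋₁) = (1/5)(0.0110+0.0000) + (1/5)(0.0290+0.0110) + (1/5)(0.0980+0.0290) + (1/5)(0.3010+0.0980) + (1/5)(1.0000+0.3010)
  = 0.0022 + 0.0080 + 0.0254 + 0.0798 + 0.2602 = 0.3756
G = 1 − 0.3756 = 0.6244

0.624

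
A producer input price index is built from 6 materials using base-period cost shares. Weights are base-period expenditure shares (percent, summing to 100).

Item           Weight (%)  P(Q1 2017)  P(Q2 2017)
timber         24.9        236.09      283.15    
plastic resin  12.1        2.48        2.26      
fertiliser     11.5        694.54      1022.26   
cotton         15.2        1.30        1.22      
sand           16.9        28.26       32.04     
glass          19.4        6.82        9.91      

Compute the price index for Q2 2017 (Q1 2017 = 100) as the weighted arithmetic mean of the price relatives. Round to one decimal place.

119.4

timber: 24.9 × (283.15/236.09) = 24.9 × 1.199331 = 29.8633
plastic resin: 12.1 × (2.26/2.48) = 12.1 × 0.911290 = 11.0266
fertiliser: 11.5 × (1022.26/694.54) = 11.5 × 1.471852 = 16.9263
cotton: 15.2 × (1.22/1.30) = 15.2 × 0.938462 = 14.2646
sand: 16.9 × (32.04/28.26) = 16.9 × 1.133758 = 19.1605
glass: 19.4 × (9.91/6.82) = 19.4 × 1.453079 = 28.1897
Index = Σ wᵢ·(p₁ᵢ/p₀ᵢ) = 29.8633 + 11.0266 + 16.9263 + 14.2646 + 19.1605 + 28.1897 = 119.4311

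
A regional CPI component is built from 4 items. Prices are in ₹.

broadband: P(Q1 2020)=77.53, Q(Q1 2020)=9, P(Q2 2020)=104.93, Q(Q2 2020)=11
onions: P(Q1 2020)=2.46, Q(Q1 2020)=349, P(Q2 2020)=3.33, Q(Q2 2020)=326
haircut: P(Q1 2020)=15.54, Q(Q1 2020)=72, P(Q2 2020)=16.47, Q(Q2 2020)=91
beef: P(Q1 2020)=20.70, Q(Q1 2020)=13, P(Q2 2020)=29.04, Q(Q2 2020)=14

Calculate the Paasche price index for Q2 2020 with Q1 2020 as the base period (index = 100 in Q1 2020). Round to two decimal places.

123.41

Paasche price index uses current-period quantities as weights.
ΣP(Q2 2020)·Q(Q2 2020) = 104.93×11 + 3.33×326 + 16.47×91 + 29.04×14 = 1154.23 + 1085.58 + 1498.77 + 406.56 = 4145.14
ΣP(Q1 2020)·Q(Q2 2020) = 77.53×11 + 2.46×326 + 15.54×91 + 20.70×14 = 852.83 + 801.96 + 1414.14 + 289.8 = 3358.73
Index = 4145.14 / 3358.73 × 100 = 123.4139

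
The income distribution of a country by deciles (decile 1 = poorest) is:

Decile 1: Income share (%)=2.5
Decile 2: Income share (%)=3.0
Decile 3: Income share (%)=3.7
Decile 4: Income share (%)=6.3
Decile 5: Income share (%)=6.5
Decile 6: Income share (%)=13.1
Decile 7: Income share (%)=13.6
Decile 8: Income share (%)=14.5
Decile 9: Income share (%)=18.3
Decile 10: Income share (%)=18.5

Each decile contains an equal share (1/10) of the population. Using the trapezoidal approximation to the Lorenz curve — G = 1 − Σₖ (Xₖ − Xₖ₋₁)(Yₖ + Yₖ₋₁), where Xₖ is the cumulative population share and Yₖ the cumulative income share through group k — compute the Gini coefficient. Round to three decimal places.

Cumulative income shares Yₖ: 0.0250, 0.0550, 0.0920, 0.1550, 0.2200, 0.3510, 0.4870, 0.6320, 0.8150, 1.0000
Σ (Xₖ−Xₖ₋₁)(Yₖ+Yₖ₋₁) = (1/10)(0.0250+0.0000) + (1/10)(0.0550+0.0250) + (1/10)(0.0920+0.0550) + (1/10)(0.1550+0.0920) + (1/10)(0.2200+0.1550) + (1/10)(0.3510+0.2200) + (1/10)(0.4870+0.3510) + (1/10)(0.6320+0.4870) + (1/10)(0.8150+0.6320) + (1/10)(1.0000+0.8150)
  = 0.0025 + 0.0080 + 0.0147 + 0.0247 + 0.0375 + 0.0571 + 0.0838 + 0.1119 + 0.1447 + 0.1815 = 0.6664
G = 1 − 0.6664 = 0.3336

0.334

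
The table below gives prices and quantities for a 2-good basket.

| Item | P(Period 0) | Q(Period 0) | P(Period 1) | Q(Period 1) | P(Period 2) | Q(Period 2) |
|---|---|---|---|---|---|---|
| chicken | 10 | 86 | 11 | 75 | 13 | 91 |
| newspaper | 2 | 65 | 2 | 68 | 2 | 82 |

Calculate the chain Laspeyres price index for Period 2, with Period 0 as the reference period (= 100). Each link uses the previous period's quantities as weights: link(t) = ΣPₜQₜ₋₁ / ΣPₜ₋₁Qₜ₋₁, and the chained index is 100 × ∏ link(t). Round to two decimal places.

125.65

Link Period 0→Period 1:
ΣP(Period 1)Q(Period 0) = 11×86 + 2×65 = 946 + 130 = 1076
ΣP(Period 0)Q(Period 0) = 10×86 + 2×65 = 860 + 130 = 990
link = 1076/990 = 1.086869
Link Period 1→Period 2:
ΣP(Period 2)Q(Period 1) = 13×75 + 2×68 = 975 + 136 = 1111
ΣP(Period 1)Q(Period 1) = 11×75 + 2×68 = 825 + 136 = 961
link = 1111/961 = 1.156087
Chained index = 100 × 1.086869 × 1.156087 = 125.6515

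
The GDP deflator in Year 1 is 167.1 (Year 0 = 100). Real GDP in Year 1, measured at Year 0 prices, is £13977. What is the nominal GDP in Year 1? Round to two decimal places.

23355.57

Nominal = Real × (Index/100) = 13977 × (167.1/100)
        = 13977 × 1.671 = 23355.5670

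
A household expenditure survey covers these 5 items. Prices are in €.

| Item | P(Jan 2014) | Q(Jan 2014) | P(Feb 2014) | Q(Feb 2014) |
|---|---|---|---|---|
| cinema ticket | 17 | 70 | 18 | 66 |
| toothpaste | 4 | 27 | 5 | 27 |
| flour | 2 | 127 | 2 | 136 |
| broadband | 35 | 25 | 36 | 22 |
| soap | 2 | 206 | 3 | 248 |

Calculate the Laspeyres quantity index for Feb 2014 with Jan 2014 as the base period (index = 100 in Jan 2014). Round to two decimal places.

97.50

Laspeyres quantity index uses base-period prices as weights.
ΣP(Jan 2014)·Q(Feb 2014) = 17×66 + 4×27 + 2×136 + 35×22 + 2×248 = 1122 + 108 + 272 + 770 + 496 = 2768
ΣP(Jan 2014)·Q(Jan 2014) = 17×70 + 4×27 + 2×127 + 35×25 + 2×206 = 1190 + 108 + 254 + 875 + 412 = 2839
Index = 2768 / 2839 × 100 = 97.4991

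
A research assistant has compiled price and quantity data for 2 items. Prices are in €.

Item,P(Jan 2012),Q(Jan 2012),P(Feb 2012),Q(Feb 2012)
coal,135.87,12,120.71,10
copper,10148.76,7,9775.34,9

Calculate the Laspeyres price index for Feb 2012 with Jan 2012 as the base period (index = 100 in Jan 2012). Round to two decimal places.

Laspeyres price index uses base-period quantities as weights.
ΣP(Feb 2012)·Q(Jan 2012) = 120.71×12 + 9775.34×7 = 1448.52 + 68427.38 = 69875.9
ΣP(Jan 2012)·Q(Jan 2012) = 135.87×12 + 10148.76×7 = 1630.44 + 71041.32 = 72671.76
Index = 69875.9 / 72671.76 × 100 = 96.1528

96.15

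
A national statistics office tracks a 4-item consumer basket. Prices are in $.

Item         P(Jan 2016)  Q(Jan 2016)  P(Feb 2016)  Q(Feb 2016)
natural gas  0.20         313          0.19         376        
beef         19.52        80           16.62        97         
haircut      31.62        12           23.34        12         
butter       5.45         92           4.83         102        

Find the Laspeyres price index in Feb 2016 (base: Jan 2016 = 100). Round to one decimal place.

Laspeyres price index uses base-period quantities as weights.
ΣP(Feb 2016)·Q(Jan 2016) = 0.19×313 + 16.62×80 + 23.34×12 + 4.83×92 = 59.47 + 1329.6 + 280.08 + 444.36 = 2113.51
ΣP(Jan 2016)·Q(Jan 2016) = 0.20×313 + 19.52×80 + 31.62×12 + 5.45×92 = 62.6 + 1561.6 + 379.44 + 501.4 = 2505.04
Index = 2113.51 / 2505.04 × 100 = 84.3703

84.4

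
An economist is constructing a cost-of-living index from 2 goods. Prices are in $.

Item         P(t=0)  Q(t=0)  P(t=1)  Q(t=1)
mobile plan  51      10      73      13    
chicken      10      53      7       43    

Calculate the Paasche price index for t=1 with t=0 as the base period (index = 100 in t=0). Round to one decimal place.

Paasche price index uses current-period quantities as weights.
ΣP(t=1)·Q(t=1) = 73×13 + 7×43 = 949 + 301 = 1250
ΣP(t=0)·Q(t=1) = 51×13 + 10×43 = 663 + 430 = 1093
Index = 1250 / 1093 × 100 = 114.3641

114.4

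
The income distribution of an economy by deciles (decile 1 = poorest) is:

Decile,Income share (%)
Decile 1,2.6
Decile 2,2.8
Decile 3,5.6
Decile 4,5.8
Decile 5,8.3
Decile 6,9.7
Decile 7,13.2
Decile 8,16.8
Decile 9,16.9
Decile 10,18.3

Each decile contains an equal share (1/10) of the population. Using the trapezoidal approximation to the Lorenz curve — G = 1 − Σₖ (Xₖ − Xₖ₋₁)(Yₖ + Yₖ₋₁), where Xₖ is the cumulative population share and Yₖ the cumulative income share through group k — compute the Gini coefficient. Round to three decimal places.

0.320

Cumulative income shares Yₖ: 0.0260, 0.0540, 0.1100, 0.1680, 0.2510, 0.3480, 0.4800, 0.6480, 0.8170, 1.0000
Σ (Xₖ−Xₖ₋₁)(Yₖ+Yₖ₋₁) = (1/10)(0.0260+0.0000) + (1/10)(0.0540+0.0260) + (1/10)(0.1100+0.0540) + (1/10)(0.1680+0.1100) + (1/10)(0.2510+0.1680) + (1/10)(0.3480+0.2510) + (1/10)(0.4800+0.3480) + (1/10)(0.6480+0.4800) + (1/10)(0.8170+0.6480) + (1/10)(1.0000+0.8170)
  = 0.0026 + 0.0080 + 0.0164 + 0.0278 + 0.0419 + 0.0599 + 0.0828 + 0.1128 + 0.1465 + 0.1817 = 0.6804
G = 1 − 0.6804 = 0.3196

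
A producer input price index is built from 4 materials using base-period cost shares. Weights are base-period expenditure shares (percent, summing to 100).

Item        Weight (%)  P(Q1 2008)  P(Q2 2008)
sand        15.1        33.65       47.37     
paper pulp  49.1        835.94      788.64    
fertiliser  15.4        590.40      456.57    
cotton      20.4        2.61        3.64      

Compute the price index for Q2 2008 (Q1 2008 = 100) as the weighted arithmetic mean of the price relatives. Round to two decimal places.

107.94

sand: 15.1 × (47.37/33.65) = 15.1 × 1.407727 = 21.2567
paper pulp: 49.1 × (788.64/835.94) = 49.1 × 0.943417 = 46.3218
fertiliser: 15.4 × (456.57/590.40) = 15.4 × 0.773323 = 11.9092
cotton: 20.4 × (3.64/2.61) = 20.4 × 1.394636 = 28.4506
Index = Σ wᵢ·(p₁ᵢ/p₀ᵢ) = 21.2567 + 46.3218 + 11.9092 + 28.4506 = 107.9382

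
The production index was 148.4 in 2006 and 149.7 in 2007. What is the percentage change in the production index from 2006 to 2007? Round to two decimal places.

0.88%

Change = (149.7 − 148.4) / 148.4 × 100
       = 1.3 / 148.4 × 100 = 0.8760%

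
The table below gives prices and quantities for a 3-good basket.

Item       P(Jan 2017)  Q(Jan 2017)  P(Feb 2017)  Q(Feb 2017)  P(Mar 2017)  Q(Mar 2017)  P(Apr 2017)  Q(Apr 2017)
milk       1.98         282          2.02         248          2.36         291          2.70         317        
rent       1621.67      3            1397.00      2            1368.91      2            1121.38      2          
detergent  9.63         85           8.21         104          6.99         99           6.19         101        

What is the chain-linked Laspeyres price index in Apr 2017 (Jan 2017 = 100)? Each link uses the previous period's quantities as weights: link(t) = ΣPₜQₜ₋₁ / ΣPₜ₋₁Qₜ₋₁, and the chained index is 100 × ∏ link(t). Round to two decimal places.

Link Jan 2017→Feb 2017:
ΣP(Feb 2017)Q(Jan 2017) = 2.02×282 + 1397.00×3 + 8.21×85 = 569.64 + 4191 + 697.85 = 5458.49
ΣP(Jan 2017)Q(Jan 2017) = 1.98×282 + 1621.67×3 + 9.63×85 = 558.36 + 4865.01 + 818.55 = 6241.92
link = 5458.49/6241.92 = 0.874489
Link Feb 2017→Mar 2017:
ΣP(Mar 2017)Q(Feb 2017) = 2.36×248 + 1368.91×2 + 6.99×104 = 585.28 + 2737.82 + 726.96 = 4050.06
ΣP(Feb 2017)Q(Feb 2017) = 2.02×248 + 1397.00×2 + 8.21×104 = 500.96 + 2794 + 853.84 = 4148.8
link = 4050.06/4148.8 = 0.976200
Link Mar 2017→Apr 2017:
ΣP(Apr 2017)Q(Mar 2017) = 2.70×291 + 1121.38×2 + 6.19×99 = 785.7 + 2242.76 + 612.81 = 3641.27
ΣP(Mar 2017)Q(Mar 2017) = 2.36×291 + 1368.91×2 + 6.99×99 = 686.76 + 2737.82 + 692.01 = 4116.59
link = 3641.27/4116.59 = 0.884536
Chained index = 100 × 0.874489 × 0.976200 × 0.884536 = 75.5107

75.51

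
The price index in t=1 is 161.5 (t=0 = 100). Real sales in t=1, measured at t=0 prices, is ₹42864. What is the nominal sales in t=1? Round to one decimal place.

69225.4

Nominal = Real × (Index/100) = 42864 × (161.5/100)
        = 42864 × 1.615 = 69225.3600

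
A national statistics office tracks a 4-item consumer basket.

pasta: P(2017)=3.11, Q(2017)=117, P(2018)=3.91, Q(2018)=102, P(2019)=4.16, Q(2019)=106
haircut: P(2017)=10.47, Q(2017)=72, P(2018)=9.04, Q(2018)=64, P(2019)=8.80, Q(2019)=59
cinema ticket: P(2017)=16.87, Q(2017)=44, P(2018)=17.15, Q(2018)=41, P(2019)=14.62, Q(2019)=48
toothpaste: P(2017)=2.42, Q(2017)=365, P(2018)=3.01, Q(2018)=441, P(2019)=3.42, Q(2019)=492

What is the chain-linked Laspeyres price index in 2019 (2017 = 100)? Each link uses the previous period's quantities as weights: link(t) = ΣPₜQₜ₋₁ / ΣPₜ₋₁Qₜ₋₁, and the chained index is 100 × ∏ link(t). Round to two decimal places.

111.09

Link 2017→2018:
ΣP(2018)Q(2017) = 3.91×117 + 9.04×72 + 17.15×44 + 3.01×365 = 457.47 + 650.88 + 754.6 + 1098.65 = 2961.6
ΣP(2017)Q(2017) = 3.11×117 + 10.47×72 + 16.87×44 + 2.42×365 = 363.87 + 753.84 + 742.28 + 883.3 = 2743.29
link = 2961.6/2743.29 = 1.079580
Link 2018→2019:
ΣP(2019)Q(2018) = 4.16×102 + 8.80×64 + 14.62×41 + 3.42×441 = 424.32 + 563.2 + 599.42 + 1508.22 = 3095.16
ΣP(2018)Q(2018) = 3.91×102 + 9.04×64 + 17.15×41 + 3.01×441 = 398.82 + 578.56 + 703.15 + 1327.41 = 3007.94
link = 3095.16/3007.94 = 1.028997
Chained index = 100 × 1.079580 × 1.028997 = 111.0884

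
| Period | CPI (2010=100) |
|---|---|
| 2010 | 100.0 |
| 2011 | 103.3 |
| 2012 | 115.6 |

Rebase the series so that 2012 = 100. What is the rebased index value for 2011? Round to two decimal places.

89.36

Rebased(2011) = 103.3 / 115.6 × 100 = 89.3599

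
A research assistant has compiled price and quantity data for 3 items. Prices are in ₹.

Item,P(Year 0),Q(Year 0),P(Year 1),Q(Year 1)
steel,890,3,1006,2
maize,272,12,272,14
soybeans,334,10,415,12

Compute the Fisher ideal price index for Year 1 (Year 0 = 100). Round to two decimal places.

Laspeyres component (base-period weights):
ΣP(Year 1)Q(Year 0) = 1006×3 + 272×12 + 415×10 = 3018 + 3264 + 4150 = 10432
ΣP(Year 0)Q(Year 0) = 890×3 + 272×12 + 334×10 = 2670 + 3264 + 3340 = 9274
L = 10432 / 9274 × 100 = 112.4865
Paasche component (current-period weights):
ΣP(Year 1)Q(Year 1) = 1006×2 + 272×14 + 415×12 = 2012 + 3808 + 4980 = 10800
ΣP(Year 0)Q(Year 1) = 890×2 + 272×14 + 334×12 = 1780 + 3808 + 4008 = 9596
P = 10800 / 9596 × 100 = 112.5469
Fisher = √(L × P) = √(112.4865 × 112.5469) = 112.5167

112.52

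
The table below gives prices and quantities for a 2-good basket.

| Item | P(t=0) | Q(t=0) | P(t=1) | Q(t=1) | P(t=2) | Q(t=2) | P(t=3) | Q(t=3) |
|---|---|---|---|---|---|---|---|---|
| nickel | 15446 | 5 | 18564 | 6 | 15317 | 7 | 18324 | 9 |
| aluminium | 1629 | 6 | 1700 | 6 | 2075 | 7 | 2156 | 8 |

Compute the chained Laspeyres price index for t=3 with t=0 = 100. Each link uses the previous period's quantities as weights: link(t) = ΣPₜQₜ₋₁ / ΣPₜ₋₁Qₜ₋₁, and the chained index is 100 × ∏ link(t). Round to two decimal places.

Link t=0→t=1:
ΣP(t=1)Q(t=0) = 18564×5 + 1700×6 = 92820 + 10200 = 103020
ΣP(t=0)Q(t=0) = 15446×5 + 1629×6 = 77230 + 9774 = 87004
link = 103020/87004 = 1.184083
Link t=1→t=2:
ΣP(t=2)Q(t=1) = 15317×6 + 2075×6 = 91902 + 12450 = 104352
ΣP(t=1)Q(t=1) = 18564×6 + 1700×6 = 111384 + 10200 = 121584
link = 104352/121584 = 0.858271
Link t=2→t=3:
ΣP(t=3)Q(t=2) = 18324×7 + 2156×7 = 128268 + 15092 = 143360
ΣP(t=2)Q(t=2) = 15317×7 + 2075×7 = 107219 + 14525 = 121744
link = 143360/121744 = 1.177553
Chained index = 100 × 1.184083 × 0.858271 × 1.177553 = 119.6705

119.67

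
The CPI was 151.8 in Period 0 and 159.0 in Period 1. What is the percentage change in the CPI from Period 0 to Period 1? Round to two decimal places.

4.74%

Change = (159.0 − 151.8) / 151.8 × 100
       = 7.2 / 151.8 × 100 = 4.7431%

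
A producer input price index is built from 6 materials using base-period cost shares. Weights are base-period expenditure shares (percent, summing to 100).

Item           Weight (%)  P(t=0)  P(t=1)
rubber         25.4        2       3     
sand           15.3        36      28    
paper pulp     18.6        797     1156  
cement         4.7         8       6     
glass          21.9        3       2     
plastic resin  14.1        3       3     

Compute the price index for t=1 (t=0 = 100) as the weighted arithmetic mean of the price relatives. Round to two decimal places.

rubber: 25.4 × (3/2) = 25.4 × 1.500000 = 38.1000
sand: 15.3 × (28/36) = 15.3 × 0.777778 = 11.9000
paper pulp: 18.6 × (1156/797) = 18.6 × 1.450439 = 26.9782
cement: 4.7 × (6/8) = 4.7 × 0.750000 = 3.5250
glass: 21.9 × (2/3) = 21.9 × 0.666667 = 14.6000
plastic resin: 14.1 × (3/3) = 14.1 × 1.000000 = 14.1000
Index = Σ wᵢ·(p₁ᵢ/p₀ᵢ) = 38.1000 + 11.9000 + 26.9782 + 3.5250 + 14.6000 + 14.1000 = 109.2032

109.20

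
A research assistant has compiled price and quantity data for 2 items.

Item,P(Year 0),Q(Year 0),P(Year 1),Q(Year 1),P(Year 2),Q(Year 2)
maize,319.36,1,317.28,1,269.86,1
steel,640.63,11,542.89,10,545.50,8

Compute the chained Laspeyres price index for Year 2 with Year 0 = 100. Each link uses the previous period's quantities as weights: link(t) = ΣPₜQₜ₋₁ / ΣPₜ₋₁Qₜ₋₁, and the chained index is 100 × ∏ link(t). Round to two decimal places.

85.06

Link Year 0→Year 1:
ΣP(Year 1)Q(Year 0) = 317.28×1 + 542.89×11 = 317.28 + 5971.79 = 6289.07
ΣP(Year 0)Q(Year 0) = 319.36×1 + 640.63×11 = 319.36 + 7046.93 = 7366.29
link = 6289.07/7366.29 = 0.853764
Link Year 1→Year 2:
ΣP(Year 2)Q(Year 1) = 269.86×1 + 545.50×10 = 269.86 + 5455 = 5724.86
ΣP(Year 1)Q(Year 1) = 317.28×1 + 542.89×10 = 317.28 + 5428.9 = 5746.18
link = 5724.86/5746.18 = 0.996290
Chained index = 100 × 0.853764 × 0.996290 = 85.0596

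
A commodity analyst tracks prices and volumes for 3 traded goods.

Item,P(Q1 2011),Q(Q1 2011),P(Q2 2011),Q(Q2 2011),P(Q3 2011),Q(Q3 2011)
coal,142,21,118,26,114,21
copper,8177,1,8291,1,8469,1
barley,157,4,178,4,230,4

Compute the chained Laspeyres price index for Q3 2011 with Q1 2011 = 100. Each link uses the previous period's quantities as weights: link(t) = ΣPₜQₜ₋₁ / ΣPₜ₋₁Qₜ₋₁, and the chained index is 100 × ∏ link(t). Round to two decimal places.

Link Q1 2011→Q2 2011:
ΣP(Q2 2011)Q(Q1 2011) = 118×21 + 8291×1 + 178×4 = 2478 + 8291 + 712 = 11481
ΣP(Q1 2011)Q(Q1 2011) = 142×21 + 8177×1 + 157×4 = 2982 + 8177 + 628 = 11787
link = 11481/11787 = 0.974039
Link Q2 2011→Q3 2011:
ΣP(Q3 2011)Q(Q2 2011) = 114×26 + 8469×1 + 230×4 = 2964 + 8469 + 920 = 12353
ΣP(Q2 2011)Q(Q2 2011) = 118×26 + 8291×1 + 178×4 = 3068 + 8291 + 712 = 12071
link = 12353/12071 = 1.023362
Chained index = 100 × 0.974039 × 1.023362 = 99.6794

99.68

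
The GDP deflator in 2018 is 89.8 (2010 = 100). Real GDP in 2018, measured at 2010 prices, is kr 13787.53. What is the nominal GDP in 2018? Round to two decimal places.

Nominal = Real × (Index/100) = 13787.53 × (89.8/100)
        = 13787.53 × 0.898 = 12381.2019

12381.20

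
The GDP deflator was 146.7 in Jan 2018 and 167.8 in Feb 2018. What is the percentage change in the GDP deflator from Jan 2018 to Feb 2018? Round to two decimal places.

Change = (167.8 − 146.7) / 146.7 × 100
       = 21.1 / 146.7 × 100 = 14.3831%

14.38%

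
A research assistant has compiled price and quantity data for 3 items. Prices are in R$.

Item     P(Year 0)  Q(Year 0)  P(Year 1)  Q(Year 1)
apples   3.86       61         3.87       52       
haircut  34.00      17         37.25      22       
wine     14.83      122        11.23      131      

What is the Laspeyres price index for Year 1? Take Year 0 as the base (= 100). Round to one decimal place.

Laspeyres price index uses base-period quantities as weights.
ΣP(Year 1)·Q(Year 0) = 3.87×61 + 37.25×17 + 11.23×122 = 236.07 + 633.25 + 1370.06 = 2239.38
ΣP(Year 0)·Q(Year 0) = 3.86×61 + 34.00×17 + 14.83×122 = 235.46 + 578 + 1809.26 = 2622.72
Index = 2239.38 / 2622.72 × 100 = 85.3839

85.4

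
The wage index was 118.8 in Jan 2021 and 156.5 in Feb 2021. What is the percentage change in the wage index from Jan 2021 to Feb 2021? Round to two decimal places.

Change = (156.5 − 118.8) / 118.8 × 100
       = 37.7 / 118.8 × 100 = 31.7340%

31.73%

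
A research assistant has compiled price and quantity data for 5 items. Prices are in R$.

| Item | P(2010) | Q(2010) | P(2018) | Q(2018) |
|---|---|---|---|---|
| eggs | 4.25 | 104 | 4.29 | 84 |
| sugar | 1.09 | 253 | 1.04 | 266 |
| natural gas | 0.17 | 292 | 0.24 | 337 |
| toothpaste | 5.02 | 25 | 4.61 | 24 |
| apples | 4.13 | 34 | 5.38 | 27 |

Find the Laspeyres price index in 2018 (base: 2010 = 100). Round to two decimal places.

104.28

Laspeyres price index uses base-period quantities as weights.
ΣP(2018)·Q(2010) = 4.29×104 + 1.04×253 + 0.24×292 + 4.61×25 + 5.38×34 = 446.16 + 263.12 + 70.08 + 115.25 + 182.92 = 1077.53
ΣP(2010)·Q(2010) = 4.25×104 + 1.09×253 + 0.17×292 + 5.02×25 + 4.13×34 = 442 + 275.77 + 49.64 + 125.5 + 140.42 = 1033.33
Index = 1077.53 / 1033.33 × 100 = 104.2774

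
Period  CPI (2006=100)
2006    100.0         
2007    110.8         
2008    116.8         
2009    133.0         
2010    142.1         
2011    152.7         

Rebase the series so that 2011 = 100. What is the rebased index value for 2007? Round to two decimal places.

72.56

Rebased(2007) = 110.8 / 152.7 × 100 = 72.5606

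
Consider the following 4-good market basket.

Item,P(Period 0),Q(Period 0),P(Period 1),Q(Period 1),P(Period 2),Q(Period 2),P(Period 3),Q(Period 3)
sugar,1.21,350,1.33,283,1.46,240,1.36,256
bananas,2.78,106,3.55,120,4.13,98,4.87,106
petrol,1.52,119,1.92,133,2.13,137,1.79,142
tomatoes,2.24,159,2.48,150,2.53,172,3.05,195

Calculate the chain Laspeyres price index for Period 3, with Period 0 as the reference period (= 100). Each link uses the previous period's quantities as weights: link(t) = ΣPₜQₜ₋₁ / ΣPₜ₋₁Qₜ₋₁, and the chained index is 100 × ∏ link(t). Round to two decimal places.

136.16

Link Period 0→Period 1:
ΣP(Period 1)Q(Period 0) = 1.33×350 + 3.55×106 + 1.92×119 + 2.48×159 = 465.5 + 376.3 + 228.48 + 394.32 = 1464.6
ΣP(Period 0)Q(Period 0) = 1.21×350 + 2.78×106 + 1.52×119 + 2.24×159 = 423.5 + 294.68 + 180.88 + 356.16 = 1255.22
link = 1464.6/1255.22 = 1.166807
Link Period 1→Period 2:
ΣP(Period 2)Q(Period 1) = 1.46×283 + 4.13×120 + 2.13×133 + 2.53×150 = 413.18 + 495.6 + 283.29 + 379.5 = 1571.57
ΣP(Period 1)Q(Period 1) = 1.33×283 + 3.55×120 + 1.92×133 + 2.48×150 = 376.39 + 426 + 255.36 + 372 = 1429.75
link = 1571.57/1429.75 = 1.099192
Link Period 2→Period 3:
ΣP(Period 3)Q(Period 2) = 1.36×240 + 4.87×98 + 1.79×137 + 3.05×172 = 326.4 + 477.26 + 245.23 + 524.6 = 1573.49
ΣP(Period 2)Q(Period 2) = 1.46×240 + 4.13×98 + 2.13×137 + 2.53×172 = 350.4 + 404.74 + 291.81 + 435.16 = 1482.11
link = 1573.49/1482.11 = 1.061655
Chained index = 100 × 1.166807 × 1.099192 × 1.061655 = 136.1621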